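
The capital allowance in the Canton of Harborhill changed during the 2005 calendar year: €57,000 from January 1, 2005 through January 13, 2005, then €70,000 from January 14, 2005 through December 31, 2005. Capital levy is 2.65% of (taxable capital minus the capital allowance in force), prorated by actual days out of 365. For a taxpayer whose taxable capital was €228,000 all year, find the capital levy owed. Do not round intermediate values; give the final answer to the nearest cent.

January 1 – January 13, 2005: 13 days, exemption €57,000 → (€228,000 − €57,000) × 2.65% × 13/365 = €161.3959
January 14 – December 31, 2005: 352 days, exemption €70,000 → (€228,000 − €70,000) × 2.65% × 352/365 = €4,037.8740
Total = €4,199.2699

€4,199.27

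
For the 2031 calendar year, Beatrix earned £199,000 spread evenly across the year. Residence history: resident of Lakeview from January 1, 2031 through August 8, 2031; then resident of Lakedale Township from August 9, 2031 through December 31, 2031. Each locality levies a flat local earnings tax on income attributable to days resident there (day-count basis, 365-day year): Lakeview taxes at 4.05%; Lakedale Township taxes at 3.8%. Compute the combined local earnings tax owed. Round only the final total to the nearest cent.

Lakeview, January 1 – August 8, 2031: 220 days → £199,000 × 4.05% × 220/365 = £4,857.7808
Lakedale Township, August 9 – December 31, 2031: 145 days → £199,000 × 3.8% × 145/365 = £3,004.0822
Total = £7,861.8630

£7,861.86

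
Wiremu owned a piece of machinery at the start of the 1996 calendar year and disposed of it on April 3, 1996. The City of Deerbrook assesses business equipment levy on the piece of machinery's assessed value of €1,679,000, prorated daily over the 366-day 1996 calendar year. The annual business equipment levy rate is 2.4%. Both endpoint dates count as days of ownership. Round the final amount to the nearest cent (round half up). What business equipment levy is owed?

€10,349.25

Days held (January 1 – April 3, 1996): 94 out of 366
Tax = €1,679,000 × 2.4% × 94/366 = €10,349.2459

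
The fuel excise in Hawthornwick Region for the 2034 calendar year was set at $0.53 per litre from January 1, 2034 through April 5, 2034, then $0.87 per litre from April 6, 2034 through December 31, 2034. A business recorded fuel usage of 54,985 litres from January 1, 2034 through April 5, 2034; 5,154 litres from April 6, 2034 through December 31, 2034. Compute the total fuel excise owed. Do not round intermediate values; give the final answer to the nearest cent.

January 1 – April 5, 2034: 54,985 litres at $0.53/litre → $29,142.05
April 6 – December 31, 2034: 5,154 litres at $0.87/litre → $4,483.98

$33,626.03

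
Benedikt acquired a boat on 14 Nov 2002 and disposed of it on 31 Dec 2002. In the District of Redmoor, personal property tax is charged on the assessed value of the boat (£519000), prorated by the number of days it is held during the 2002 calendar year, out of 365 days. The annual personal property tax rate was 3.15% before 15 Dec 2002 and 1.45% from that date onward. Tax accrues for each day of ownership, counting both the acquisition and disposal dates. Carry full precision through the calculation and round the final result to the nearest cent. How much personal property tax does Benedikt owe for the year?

14 Nov – 14 Dec 2002: 31 days at 3.15% → £519000 × 3.15% × 31/365 = £1388.5027
15 Dec – 31 Dec 2002: 17 days at 1.45% → £519000 × 1.45% × 17/365 = £350.5027
Total = £1739.0055

£1739.01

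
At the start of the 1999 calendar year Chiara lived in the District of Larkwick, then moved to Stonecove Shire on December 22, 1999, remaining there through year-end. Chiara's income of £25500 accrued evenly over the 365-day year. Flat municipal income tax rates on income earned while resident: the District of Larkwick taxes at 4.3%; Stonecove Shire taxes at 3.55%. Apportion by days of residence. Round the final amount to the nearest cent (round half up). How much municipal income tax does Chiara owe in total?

The District of Larkwick, January 1 – December 21, 1999: 355 days → £25500 × 4.3% × 355/365 = £1066.4589
Stonecove Shire, December 22 – December 31, 1999: 10 days → £25500 × 3.55% × 10/365 = £24.8014
Total = £1091.2603

£1091.26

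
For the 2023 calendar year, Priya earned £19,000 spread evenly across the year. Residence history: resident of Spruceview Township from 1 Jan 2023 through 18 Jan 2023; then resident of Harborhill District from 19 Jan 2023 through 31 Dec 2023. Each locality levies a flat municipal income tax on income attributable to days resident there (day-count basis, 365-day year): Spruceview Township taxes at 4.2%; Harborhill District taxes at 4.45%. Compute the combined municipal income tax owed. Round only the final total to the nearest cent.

£843.16

Spruceview Township, 1 Jan – 18 Jan 2023: 18 days → £19,000 × 4.2% × 18/365 = £39.3534
Harborhill District, 19 Jan – 31 Dec 2023: 347 days → £19,000 × 4.45% × 347/365 = £803.8041
Total = £843.1575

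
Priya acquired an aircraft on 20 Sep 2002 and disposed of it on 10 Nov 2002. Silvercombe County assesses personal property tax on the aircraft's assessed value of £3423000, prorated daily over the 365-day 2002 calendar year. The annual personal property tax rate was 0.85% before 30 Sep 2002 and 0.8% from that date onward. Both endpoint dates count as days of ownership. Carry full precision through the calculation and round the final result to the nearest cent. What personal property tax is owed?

£3948.17

20 Sep – 29 Sep 2002: 10 days at 0.85% → £3423000 × 0.85% × 10/365 = £797.1370
30 Sep – 10 Nov 2002: 42 days at 0.8% → £3423000 × 0.8% × 42/365 = £3151.0356
Total = £3948.1726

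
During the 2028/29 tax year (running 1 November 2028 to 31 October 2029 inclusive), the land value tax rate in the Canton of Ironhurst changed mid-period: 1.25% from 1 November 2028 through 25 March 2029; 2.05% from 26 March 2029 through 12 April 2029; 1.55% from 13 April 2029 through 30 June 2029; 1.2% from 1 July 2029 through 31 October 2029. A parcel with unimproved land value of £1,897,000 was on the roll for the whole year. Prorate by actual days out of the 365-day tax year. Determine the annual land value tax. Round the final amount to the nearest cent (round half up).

£25,373.02

1 November 2028 – 25 March 2029: 145 days at 1.25% → £1,897,000 × 1.25% × 145/365 = £9,420.0342
26 March – 12 April 2029: 18 days at 2.05% → £1,897,000 × 2.05% × 18/365 = £1,917.7890
13 April – 30 June 2029: 79 days at 1.55% → £1,897,000 × 1.55% × 79/365 = £6,364.0452
1 July – 31 October 2029: 123 days at 1.2% → £1,897,000 × 1.2% × 123/365 = £7,671.1562
Total = £25,373.0247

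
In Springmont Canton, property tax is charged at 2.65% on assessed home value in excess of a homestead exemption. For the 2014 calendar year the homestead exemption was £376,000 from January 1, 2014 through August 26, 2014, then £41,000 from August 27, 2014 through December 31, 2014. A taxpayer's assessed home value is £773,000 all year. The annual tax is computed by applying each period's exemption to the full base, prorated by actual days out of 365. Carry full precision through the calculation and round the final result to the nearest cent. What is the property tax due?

January 1 – August 26, 2014: 238 days, exemption £376,000 → (£773,000 − £376,000) × 2.65% × 238/365 = £6,859.9425
August 27 – December 31, 2014: 127 days, exemption £41,000 → (£773,000 − £41,000) × 2.65% × 127/365 = £6,749.4411
Total = £13,609.3836

£13,609.38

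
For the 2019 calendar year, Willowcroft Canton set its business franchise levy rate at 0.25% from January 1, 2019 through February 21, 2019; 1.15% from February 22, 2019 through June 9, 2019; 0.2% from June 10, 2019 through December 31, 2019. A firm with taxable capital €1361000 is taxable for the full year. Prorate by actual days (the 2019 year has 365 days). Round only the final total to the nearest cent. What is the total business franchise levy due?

€6644.66

January 1 – February 21, 2019: 52 days at 0.25% → €1361000 × 0.25% × 52/365 = €484.7397
February 22 – June 9, 2019: 108 days at 1.15% → €1361000 × 1.15% × 108/365 = €4631.1288
June 10 – December 31, 2019: 205 days at 0.2% → €1361000 × 0.2% × 205/365 = €1528.7945
Total = €6644.6630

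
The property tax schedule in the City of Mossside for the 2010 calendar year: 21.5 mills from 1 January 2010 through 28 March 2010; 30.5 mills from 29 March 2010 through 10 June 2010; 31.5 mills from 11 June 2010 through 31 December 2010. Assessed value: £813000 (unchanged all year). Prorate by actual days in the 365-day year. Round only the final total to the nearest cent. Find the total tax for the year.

£23506.84

1 January – 28 March 2010: 87 days at 21.5 mills → £813000 × 2.15% × 87/365 = £4166.3466
29 March – 10 June 2010: 74 days at 30.5 mills → £813000 × 3.05% × 74/365 = £5027.2356
11 June – 31 December 2010: 204 days at 31.5 mills → £813000 × 3.15% × 204/365 = £14313.2548
Total = £23506.8370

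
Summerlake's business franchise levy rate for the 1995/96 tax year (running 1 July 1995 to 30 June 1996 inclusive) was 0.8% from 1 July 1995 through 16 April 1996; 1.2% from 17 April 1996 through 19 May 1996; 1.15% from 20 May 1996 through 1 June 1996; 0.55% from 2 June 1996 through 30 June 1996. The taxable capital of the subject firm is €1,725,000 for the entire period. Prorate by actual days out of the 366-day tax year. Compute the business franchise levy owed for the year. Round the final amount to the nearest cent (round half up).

1 July 1995 – 16 April 1996: 291 days at 0.8% → €1,725,000 × 0.8% × 291/366 = €10,972.1311
17 April – 19 May 1996: 33 days at 1.2% → €1,725,000 × 1.2% × 33/366 = €1,866.3934
20 May – 1 June 1996: 13 days at 1.15% → €1,725,000 × 1.15% × 13/366 = €704.6107
2 June – 30 June 1996: 29 days at 0.55% → €1,725,000 × 0.55% × 29/366 = €751.7418
Total = €14,294.8770

€14,294.88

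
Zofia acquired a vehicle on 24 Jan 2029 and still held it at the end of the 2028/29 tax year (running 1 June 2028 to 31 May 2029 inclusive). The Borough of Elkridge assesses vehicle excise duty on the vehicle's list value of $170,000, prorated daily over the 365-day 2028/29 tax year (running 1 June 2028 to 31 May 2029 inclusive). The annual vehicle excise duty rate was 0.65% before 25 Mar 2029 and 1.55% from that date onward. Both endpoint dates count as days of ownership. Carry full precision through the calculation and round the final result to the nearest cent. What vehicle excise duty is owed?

$672.55

24 Jan – 24 Mar 2029: 60 days at 0.65% → $170,000 × 0.65% × 60/365 = $181.6438
25 Mar – 31 May 2029: 68 days at 1.55% → $170,000 × 1.55% × 68/365 = $490.9041
Total = $672.5479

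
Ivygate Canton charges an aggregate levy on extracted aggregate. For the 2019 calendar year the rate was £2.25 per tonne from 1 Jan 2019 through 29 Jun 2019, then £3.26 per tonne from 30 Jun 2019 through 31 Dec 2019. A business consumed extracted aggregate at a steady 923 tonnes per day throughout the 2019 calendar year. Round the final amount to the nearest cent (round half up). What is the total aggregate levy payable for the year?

1 Jan – 29 Jun 2019: 180 days × 923 tonnes/day = 166,140 tonnes at £2.25/tonne → £373815.00
30 Jun – 31 Dec 2019: 185 days × 923 tonnes/day = 170,755 tonnes at £3.26/tonne → £556661.30

£930476.30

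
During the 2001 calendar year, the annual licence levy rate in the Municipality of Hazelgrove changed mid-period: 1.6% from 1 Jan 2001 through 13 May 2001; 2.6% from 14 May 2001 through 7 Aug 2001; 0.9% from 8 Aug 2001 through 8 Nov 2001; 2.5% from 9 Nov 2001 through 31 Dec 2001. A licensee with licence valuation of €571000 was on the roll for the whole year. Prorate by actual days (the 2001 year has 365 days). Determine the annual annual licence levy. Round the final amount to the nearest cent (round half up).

€10209.17

1 Jan – 13 May 2001: 133 days at 1.6% → €571000 × 1.6% × 133/365 = €3329.0082
14 May – 7 Aug 2001: 86 days at 2.6% → €571000 × 2.6% × 86/365 = €3497.9616
8 Aug – 8 Nov 2001: 93 days at 0.9% → €571000 × 0.9% × 93/365 = €1309.3890
9 Nov – 31 Dec 2001: 53 days at 2.5% → €571000 × 2.5% × 53/365 = €2072.8082
Total = €10209.1671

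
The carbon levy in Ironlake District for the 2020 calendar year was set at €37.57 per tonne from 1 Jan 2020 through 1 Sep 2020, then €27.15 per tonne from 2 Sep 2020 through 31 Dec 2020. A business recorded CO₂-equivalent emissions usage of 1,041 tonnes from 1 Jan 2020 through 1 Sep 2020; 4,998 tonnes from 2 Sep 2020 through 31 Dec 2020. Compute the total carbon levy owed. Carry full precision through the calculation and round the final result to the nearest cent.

€174,806.07

1 Jan – 1 Sep 2020: 1,041 tonnes at €37.57/tonne → €39,110.37
2 Sep – 31 Dec 2020: 4,998 tonnes at €27.15/tonne → €135,695.70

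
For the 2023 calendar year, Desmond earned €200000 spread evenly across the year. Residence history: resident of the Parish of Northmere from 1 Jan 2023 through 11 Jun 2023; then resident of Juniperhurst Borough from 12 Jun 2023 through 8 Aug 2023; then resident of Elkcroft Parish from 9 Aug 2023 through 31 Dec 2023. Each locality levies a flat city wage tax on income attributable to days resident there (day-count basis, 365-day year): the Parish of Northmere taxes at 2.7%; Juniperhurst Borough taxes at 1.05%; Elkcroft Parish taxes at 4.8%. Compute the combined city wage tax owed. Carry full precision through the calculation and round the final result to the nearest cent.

€6544.11

The Parish of Northmere, 1 Jan – 11 Jun 2023: 162 days → €200000 × 2.7% × 162/365 = €2396.7123
Juniperhurst Borough, 12 Jun – 8 Aug 2023: 58 days → €200000 × 1.05% × 58/365 = €333.6986
Elkcroft Parish, 9 Aug – 31 Dec 2023: 145 days → €200000 × 4.8% × 145/365 = €3813.6986
Total = €6544.1096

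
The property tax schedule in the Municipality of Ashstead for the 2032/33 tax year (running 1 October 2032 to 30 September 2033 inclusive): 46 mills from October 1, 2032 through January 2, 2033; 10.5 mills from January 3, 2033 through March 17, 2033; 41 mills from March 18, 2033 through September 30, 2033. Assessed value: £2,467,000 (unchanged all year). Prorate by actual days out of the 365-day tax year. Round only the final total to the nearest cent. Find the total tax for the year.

October 1, 2032 – January 2, 2033: 94 days at 46 mills → £2,467,000 × 4.6% × 94/365 = £29,225.5014
January 3 – March 17, 2033: 74 days at 10.5 mills → £2,467,000 × 1.05% × 74/365 = £5,251.6685
March 18 – September 30, 2033: 197 days at 41 mills → £2,467,000 × 4.1% × 197/365 = £54,591.6685
Total = £89,068.8384

£89,068.84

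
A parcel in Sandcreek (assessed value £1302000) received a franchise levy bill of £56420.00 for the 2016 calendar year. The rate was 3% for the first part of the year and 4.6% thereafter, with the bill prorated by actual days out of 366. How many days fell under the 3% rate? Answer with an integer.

Let d = days at the first rate; then 366 − d days at the second rate.
£1302000 × [3%·d + 4.6%·(366−d)] / 366 = £56420.00
Solving gives d = 61, so the new rate took effect on March 2, 2016.

61 days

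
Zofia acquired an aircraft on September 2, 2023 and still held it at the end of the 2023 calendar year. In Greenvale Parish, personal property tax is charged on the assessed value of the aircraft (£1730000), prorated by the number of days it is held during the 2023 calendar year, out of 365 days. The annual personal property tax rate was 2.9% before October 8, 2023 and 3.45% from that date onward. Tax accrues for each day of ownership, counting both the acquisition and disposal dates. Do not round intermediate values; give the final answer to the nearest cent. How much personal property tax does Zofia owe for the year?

£18847.52

September 2 – October 7, 2023: 36 days at 2.9% → £1730000 × 2.9% × 36/365 = £4948.2740
October 8 – December 31, 2023: 85 days at 3.45% → £1730000 × 3.45% × 85/365 = £13899.2466
Total = £18847.5205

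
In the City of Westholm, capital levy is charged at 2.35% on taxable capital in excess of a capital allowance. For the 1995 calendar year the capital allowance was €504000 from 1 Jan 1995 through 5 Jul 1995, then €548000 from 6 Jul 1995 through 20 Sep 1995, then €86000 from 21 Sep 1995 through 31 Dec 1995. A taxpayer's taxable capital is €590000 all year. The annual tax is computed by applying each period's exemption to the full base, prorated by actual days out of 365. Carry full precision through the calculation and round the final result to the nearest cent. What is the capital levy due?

€4547.93

1 Jan – 5 Jul 1995: 186 days, exemption €504000 → (€590000 − €504000) × 2.35% × 186/365 = €1029.8795
6 Jul – 20 Sep 1995: 77 days, exemption €548000 → (€590000 − €548000) × 2.35% × 77/365 = €208.2164
21 Sep – 31 Dec 1995: 102 days, exemption €86000 → (€590000 − €86000) × 2.35% × 102/365 = €3309.8301
Total = €4547.9260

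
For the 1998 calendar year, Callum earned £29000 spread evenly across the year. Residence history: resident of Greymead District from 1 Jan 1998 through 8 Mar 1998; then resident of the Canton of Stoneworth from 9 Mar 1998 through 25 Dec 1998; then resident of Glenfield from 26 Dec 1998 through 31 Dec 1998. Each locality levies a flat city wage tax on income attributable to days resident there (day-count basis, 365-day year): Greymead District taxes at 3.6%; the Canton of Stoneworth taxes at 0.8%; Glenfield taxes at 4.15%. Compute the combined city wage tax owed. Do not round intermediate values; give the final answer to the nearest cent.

£397.02

Greymead District, 1 Jan – 8 Mar 1998: 67 days → £29000 × 3.6% × 67/365 = £191.6384
The Canton of Stoneworth, 9 Mar – 25 Dec 1998: 292 days → £29000 × 0.8% × 292/365 = £185.6000
Glenfield, 26 Dec – 31 Dec 1998: 6 days → £29000 × 4.15% × 6/365 = £19.7836
Total = £397.0219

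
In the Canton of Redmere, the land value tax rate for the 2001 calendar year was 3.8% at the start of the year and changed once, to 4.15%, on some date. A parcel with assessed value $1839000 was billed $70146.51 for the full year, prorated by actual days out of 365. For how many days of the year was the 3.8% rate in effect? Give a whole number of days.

350 days

Let d = days at the first rate; then 365 − d days at the second rate.
$1839000 × [3.8%·d + 4.15%·(365−d)] / 365 = $70146.51
Solving gives d = 350, so the new rate took effect on 17 Dec 2001.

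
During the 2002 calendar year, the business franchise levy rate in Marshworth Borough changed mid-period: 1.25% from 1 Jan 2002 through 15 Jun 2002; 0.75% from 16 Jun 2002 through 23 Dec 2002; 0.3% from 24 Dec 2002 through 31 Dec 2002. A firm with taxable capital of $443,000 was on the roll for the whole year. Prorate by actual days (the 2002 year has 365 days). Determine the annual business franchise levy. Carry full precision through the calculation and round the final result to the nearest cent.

$4,286.18

1 Jan – 15 Jun 2002: 166 days at 1.25% → $443,000 × 1.25% × 166/365 = $2,518.4247
16 Jun – 23 Dec 2002: 191 days at 0.75% → $443,000 × 0.75% × 191/365 = $1,738.6233
24 Dec – 31 Dec 2002: 8 days at 0.3% → $443,000 × 0.3% × 8/365 = $29.1288
Total = $4,286.1767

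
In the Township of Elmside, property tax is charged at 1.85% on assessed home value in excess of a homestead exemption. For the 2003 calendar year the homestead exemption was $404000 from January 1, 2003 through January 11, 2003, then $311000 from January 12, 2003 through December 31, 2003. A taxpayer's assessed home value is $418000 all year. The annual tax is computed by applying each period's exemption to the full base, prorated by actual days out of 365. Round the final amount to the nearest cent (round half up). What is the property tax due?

January 1 – January 11, 2003: 11 days, exemption $404000 → ($418000 − $404000) × 1.85% × 11/365 = $7.8055
January 12 – December 31, 2003: 354 days, exemption $311000 → ($418000 − $311000) × 1.85% × 354/365 = $1919.8438
Total = $1927.6493

$1927.65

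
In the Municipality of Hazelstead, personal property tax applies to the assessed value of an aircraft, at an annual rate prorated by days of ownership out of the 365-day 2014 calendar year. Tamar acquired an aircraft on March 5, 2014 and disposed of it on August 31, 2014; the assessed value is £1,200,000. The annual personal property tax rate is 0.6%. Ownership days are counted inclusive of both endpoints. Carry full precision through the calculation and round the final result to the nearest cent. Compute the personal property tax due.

Days held (March 5 – August 31, 2014): 180 out of 365
Tax = £1,200,000 × 0.6% × 180/365 = £3,550.6849

£3,550.68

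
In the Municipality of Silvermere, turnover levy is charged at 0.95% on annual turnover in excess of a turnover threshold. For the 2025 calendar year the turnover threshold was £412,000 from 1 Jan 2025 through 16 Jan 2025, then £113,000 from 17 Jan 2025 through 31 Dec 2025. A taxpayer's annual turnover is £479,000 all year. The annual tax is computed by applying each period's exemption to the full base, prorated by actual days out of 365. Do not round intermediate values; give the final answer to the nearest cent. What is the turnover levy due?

£3,352.48

1 Jan – 16 Jan 2025: 16 days, exemption £412,000 → (£479,000 − £412,000) × 0.95% × 16/365 = £27.9014
17 Jan – 31 Dec 2025: 349 days, exemption £113,000 → (£479,000 − £113,000) × 0.95% × 349/365 = £3,324.5836
Total = £3,352.4849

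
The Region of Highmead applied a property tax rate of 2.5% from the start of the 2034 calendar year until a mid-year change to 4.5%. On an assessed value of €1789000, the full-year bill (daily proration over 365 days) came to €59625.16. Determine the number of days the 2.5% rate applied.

Let d = days at the first rate; then 365 − d days at the second rate.
€1789000 × [2.5%·d + 4.5%·(365−d)] / 365 = €59625.16
Solving gives d = 213, so the new rate took effect on August 2, 2034.

213 days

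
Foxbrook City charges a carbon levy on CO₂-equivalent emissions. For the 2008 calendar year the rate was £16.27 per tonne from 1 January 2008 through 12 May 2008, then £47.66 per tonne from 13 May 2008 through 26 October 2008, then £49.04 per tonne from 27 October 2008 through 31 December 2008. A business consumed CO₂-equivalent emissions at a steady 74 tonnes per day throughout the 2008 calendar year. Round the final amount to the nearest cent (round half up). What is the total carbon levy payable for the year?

1 January – 12 May 2008: 133 days × 74 tonnes/day = 9,842 tonnes at £16.27/tonne → £160129.34
13 May – 26 October 2008: 167 days × 74 tonnes/day = 12,358 tonnes at £47.66/tonne → £588982.28
27 October – 31 December 2008: 66 days × 74 tonnes/day = 4,884 tonnes at £49.04/tonne → £239511.36

£988622.98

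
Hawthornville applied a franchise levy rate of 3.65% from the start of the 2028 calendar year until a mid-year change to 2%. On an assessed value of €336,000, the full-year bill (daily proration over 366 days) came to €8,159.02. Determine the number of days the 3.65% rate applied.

Let d = days at the first rate; then 366 − d days at the second rate.
€336,000 × [3.65%·d + 2%·(366−d)] / 366 = €8,159.02
Solving gives d = 95, so the new rate took effect on 5 April 2028.

95 days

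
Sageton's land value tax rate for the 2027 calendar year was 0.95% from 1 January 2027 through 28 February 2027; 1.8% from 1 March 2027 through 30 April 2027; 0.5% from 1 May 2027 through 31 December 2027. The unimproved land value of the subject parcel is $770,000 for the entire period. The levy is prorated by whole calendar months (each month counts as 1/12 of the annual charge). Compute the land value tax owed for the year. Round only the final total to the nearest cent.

1 January – 28 February 2027: 2 months at 0.95% → $770,000 × 0.95% × 2/12 = $1,219.1667
1 March – 30 April 2027: 2 months at 1.8% → $770,000 × 1.8% × 2/12 = $2,310.0000
1 May – 31 December 2027: 8 months at 0.5% → $770,000 × 0.5% × 8/12 = $2,566.6667
Total = $6,095.8333

$6,095.83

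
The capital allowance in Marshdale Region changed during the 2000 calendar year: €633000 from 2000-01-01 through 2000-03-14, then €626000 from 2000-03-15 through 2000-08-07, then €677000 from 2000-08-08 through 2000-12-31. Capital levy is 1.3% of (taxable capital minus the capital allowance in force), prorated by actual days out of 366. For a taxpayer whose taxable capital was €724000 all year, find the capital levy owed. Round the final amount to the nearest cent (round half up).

€991.13

2000-01-01 to 2000-03-14: 74 days, exemption €633000 → (€724000 − €633000) × 1.3% × 74/366 = €239.1858
2000-03-15 to 2000-08-07: 146 days, exemption €626000 → (€724000 − €626000) × 1.3% × 146/366 = €508.2077
2000-08-08 to 2000-12-31: 146 days, exemption €677000 → (€724000 − €677000) × 1.3% × 146/366 = €243.7322
Total = €991.1257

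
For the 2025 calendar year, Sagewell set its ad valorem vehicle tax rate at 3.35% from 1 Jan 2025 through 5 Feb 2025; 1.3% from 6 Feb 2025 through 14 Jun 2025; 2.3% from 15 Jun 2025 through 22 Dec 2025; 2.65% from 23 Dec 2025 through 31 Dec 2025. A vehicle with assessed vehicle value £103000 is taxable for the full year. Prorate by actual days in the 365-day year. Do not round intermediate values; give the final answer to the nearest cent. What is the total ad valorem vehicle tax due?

£2120.53

1 Jan – 5 Feb 2025: 36 days at 3.35% → £103000 × 3.35% × 36/365 = £340.3233
6 Feb – 14 Jun 2025: 129 days at 1.3% → £103000 × 1.3% × 129/365 = £473.2356
15 Jun – 22 Dec 2025: 191 days at 2.3% → £103000 × 2.3% × 191/365 = £1239.6685
23 Dec – 31 Dec 2025: 9 days at 2.65% → £103000 × 2.65% × 9/365 = £67.3027
Total = £2120.5301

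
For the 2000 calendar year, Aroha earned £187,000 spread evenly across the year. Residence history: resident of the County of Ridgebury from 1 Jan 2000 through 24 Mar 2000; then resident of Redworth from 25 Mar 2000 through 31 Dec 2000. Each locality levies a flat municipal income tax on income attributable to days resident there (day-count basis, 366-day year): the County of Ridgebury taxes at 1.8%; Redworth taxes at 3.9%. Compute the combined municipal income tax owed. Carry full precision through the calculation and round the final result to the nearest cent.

£6,391.72

The County of Ridgebury, 1 Jan – 24 Mar 2000: 84 days → £187,000 × 1.8% × 84/366 = £772.5246
Redworth, 25 Mar – 31 Dec 2000: 282 days → £187,000 × 3.9% × 282/366 = £5,619.1967
Total = £6,391.7213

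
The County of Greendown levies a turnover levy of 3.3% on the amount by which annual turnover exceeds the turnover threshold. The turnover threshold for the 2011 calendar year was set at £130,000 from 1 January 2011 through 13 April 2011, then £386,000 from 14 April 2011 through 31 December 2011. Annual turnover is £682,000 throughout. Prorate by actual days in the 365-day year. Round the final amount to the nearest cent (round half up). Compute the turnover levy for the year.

£12,151.96

1 January – 13 April 2011: 103 days, exemption £130,000 → (£682,000 − £130,000) × 3.3% × 103/365 = £5,140.4055
14 April – 31 December 2011: 262 days, exemption £386,000 → (£682,000 − £386,000) × 3.3% × 262/365 = £7,011.5507
Total = £12,151.9562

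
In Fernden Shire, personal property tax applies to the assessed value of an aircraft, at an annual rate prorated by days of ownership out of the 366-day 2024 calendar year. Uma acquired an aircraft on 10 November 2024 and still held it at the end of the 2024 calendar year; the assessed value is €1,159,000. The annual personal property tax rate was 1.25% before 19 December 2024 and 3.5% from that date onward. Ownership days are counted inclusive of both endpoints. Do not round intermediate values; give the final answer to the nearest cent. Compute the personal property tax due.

10 November – 18 December 2024: 39 days at 1.25% → €1,159,000 × 1.25% × 39/366 = €1,543.7500
19 December – 31 December 2024: 13 days at 3.5% → €1,159,000 × 3.5% × 13/366 = €1,440.8333
Total = €2,984.5833

€2,984.58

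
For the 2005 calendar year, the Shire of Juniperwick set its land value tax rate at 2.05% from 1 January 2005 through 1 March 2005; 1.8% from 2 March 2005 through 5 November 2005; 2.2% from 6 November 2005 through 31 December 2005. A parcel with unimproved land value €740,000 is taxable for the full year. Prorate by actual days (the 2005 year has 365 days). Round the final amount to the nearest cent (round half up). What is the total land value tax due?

€14,078.25

1 January – 1 March 2005: 60 days at 2.05% → €740,000 × 2.05% × 60/365 = €2,493.6986
2 March – 5 November 2005: 249 days at 1.8% → €740,000 × 1.8% × 249/365 = €9,086.7945
6 November – 31 December 2005: 56 days at 2.2% → €740,000 × 2.2% × 56/365 = €2,497.7534
Total = €14,078.2466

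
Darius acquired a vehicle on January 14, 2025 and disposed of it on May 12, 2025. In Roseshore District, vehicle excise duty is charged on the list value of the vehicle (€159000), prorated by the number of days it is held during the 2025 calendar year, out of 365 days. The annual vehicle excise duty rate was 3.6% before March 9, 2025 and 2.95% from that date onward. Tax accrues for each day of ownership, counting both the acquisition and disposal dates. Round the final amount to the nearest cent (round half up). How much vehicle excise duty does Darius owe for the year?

January 14 – March 8, 2025: 54 days at 3.6% → €159000 × 3.6% × 54/365 = €846.8384
March 9 – May 12, 2025: 65 days at 2.95% → €159000 × 2.95% × 65/365 = €835.2945
Total = €1682.1329

€1682.13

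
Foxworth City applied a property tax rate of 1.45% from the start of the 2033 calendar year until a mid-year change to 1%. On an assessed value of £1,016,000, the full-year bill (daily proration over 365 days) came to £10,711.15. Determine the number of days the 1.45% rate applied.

44 days

Let d = days at the first rate; then 365 − d days at the second rate.
£1,016,000 × [1.45%·d + 1%·(365−d)] / 365 = £10,711.15
Solving gives d = 44, so the new rate took effect on 14 February 2033.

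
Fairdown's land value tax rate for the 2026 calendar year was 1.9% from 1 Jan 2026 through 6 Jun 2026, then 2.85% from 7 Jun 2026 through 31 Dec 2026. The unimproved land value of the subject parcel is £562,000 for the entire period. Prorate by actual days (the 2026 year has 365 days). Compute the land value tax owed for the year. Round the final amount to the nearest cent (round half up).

1 Jan – 6 Jun 2026: 157 days at 1.9% → £562,000 × 1.9% × 157/365 = £4,593.0027
7 Jun – 31 Dec 2026: 208 days at 2.85% → £562,000 × 2.85% × 208/365 = £9,127.4959
Total = £13,720.4986

£13,720.50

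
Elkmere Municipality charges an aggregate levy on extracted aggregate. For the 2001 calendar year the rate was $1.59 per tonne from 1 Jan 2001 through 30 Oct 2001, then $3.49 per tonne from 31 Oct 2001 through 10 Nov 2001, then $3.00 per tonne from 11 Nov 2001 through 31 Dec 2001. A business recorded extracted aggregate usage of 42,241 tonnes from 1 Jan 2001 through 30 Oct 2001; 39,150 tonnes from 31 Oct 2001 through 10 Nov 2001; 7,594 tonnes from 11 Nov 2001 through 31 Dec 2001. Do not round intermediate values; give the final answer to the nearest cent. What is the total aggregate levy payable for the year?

1 Jan – 30 Oct 2001: 42,241 tonnes at $1.59/tonne → $67,163.19
31 Oct – 10 Nov 2001: 39,150 tonnes at $3.49/tonne → $136,633.50
11 Nov – 31 Dec 2001: 7,594 tonnes at $3.00/tonne → $22,782.00

$226,578.69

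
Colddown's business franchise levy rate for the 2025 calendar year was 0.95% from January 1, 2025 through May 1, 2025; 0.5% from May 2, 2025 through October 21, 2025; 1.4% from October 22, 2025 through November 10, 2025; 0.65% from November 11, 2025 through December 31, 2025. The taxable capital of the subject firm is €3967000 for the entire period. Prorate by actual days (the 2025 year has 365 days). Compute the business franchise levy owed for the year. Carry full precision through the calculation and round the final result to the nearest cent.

€28540.66

January 1 – May 1, 2025: 121 days at 0.95% → €3967000 × 0.95% × 121/365 = €12493.3329
May 2 – October 21, 2025: 173 days at 0.5% → €3967000 × 0.5% × 173/365 = €9401.2466
October 22 – November 10, 2025: 20 days at 1.4% → €3967000 × 1.4% × 20/365 = €3043.1781
November 11 – December 31, 2025: 51 days at 0.65% → €3967000 × 0.65% × 51/365 = €3602.9055
Total = €28540.6630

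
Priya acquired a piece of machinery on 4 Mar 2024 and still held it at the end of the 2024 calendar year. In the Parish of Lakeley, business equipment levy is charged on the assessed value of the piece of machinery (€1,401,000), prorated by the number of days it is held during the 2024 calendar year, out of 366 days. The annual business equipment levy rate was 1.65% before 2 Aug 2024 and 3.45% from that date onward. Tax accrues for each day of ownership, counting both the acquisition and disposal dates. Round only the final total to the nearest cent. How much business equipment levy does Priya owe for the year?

€29,610.48

4 Mar – 1 Aug 2024: 151 days at 1.65% → €1,401,000 × 1.65% × 151/366 = €9,537.1352
2 Aug – 31 Dec 2024: 152 days at 3.45% → €1,401,000 × 3.45% × 152/366 = €20,073.3443
Total = €29,610.4795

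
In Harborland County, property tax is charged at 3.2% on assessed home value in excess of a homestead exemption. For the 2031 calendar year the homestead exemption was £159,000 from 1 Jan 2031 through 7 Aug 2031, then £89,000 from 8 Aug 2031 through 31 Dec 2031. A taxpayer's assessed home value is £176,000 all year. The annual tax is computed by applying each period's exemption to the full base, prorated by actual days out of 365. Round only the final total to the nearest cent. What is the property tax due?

£1,440.00

1 Jan – 7 Aug 2031: 219 days, exemption £159,000 → (£176,000 − £159,000) × 3.2% × 219/365 = £326.4000
8 Aug – 31 Dec 2031: 146 days, exemption £89,000 → (£176,000 − £89,000) × 3.2% × 146/365 = £1,113.6000
Total = £1,440.0000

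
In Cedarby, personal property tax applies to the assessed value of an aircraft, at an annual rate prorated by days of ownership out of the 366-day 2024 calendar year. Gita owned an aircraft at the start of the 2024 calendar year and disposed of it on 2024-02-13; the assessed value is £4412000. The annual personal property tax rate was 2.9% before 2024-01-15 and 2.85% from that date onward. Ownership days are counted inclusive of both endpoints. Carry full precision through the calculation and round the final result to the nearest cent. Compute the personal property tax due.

£15200.91

2024-01-01 to 2024-01-14: 14 days at 2.9% → £4412000 × 2.9% × 14/366 = £4894.1858
2024-01-15 to 2024-02-13: 30 days at 2.85% → £4412000 × 2.85% × 30/366 = £10306.7213
Total = £15200.9071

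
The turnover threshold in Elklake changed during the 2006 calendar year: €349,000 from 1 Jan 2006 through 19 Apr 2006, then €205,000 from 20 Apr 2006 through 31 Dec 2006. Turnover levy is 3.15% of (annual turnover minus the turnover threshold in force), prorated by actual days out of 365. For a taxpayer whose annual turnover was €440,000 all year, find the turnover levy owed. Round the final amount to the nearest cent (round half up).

€6,047.91

1 Jan – 19 Apr 2006: 109 days, exemption €349,000 → (€440,000 − €349,000) × 3.15% × 109/365 = €856.0233
20 Apr – 31 Dec 2006: 256 days, exemption €205,000 → (€440,000 − €205,000) × 3.15% × 256/365 = €5,191.8904
Total = €6,047.9137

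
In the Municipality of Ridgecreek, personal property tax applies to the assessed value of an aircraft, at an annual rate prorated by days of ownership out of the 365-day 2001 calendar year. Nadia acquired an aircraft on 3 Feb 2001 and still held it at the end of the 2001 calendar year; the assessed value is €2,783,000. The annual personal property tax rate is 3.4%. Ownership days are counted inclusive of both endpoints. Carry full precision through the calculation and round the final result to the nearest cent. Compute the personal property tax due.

Days held (3 Feb – 31 Dec 2001): 332 out of 365
Tax = €2,783,000 × 3.4% × 332/365 = €86,067.1342

€86,067.13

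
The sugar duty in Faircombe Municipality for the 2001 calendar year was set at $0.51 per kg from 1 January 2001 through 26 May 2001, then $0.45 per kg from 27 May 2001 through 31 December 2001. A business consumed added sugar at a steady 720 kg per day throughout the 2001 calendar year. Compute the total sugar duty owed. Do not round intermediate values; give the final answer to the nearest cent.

1 January – 26 May 2001: 146 days × 720 kg/day = 105,120 kg at $0.51/kg → $53,611.20
27 May – 31 December 2001: 219 days × 720 kg/day = 157,680 kg at $0.45/kg → $70,956.00

$124,567.20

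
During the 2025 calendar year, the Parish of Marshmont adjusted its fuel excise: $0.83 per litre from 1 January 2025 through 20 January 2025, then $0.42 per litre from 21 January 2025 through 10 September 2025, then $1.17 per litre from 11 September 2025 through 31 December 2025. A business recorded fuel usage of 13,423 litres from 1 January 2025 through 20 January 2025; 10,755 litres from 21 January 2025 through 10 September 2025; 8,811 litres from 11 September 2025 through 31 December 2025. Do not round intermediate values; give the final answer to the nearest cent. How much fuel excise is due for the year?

$25967.06

1 January – 20 January 2025: 13,423 litres at $0.83/litre → $11141.09
21 January – 10 September 2025: 10,755 litres at $0.42/litre → $4517.10
11 September – 31 December 2025: 8,811 litres at $1.17/litre → $10308.87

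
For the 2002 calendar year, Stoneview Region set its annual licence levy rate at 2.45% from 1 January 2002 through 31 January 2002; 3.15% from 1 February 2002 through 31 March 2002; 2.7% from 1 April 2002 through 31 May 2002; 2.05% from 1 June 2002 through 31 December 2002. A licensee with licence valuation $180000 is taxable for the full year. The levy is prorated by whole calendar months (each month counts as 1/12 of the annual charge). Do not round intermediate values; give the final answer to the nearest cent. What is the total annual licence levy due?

1 January – 31 January 2002: 1 month at 2.45% → $180000 × 2.45% × 1/12 = $367.5000
1 February – 31 March 2002: 2 months at 3.15% → $180000 × 3.15% × 2/12 = $945.0000
1 April – 31 May 2002: 2 months at 2.7% → $180000 × 2.7% × 2/12 = $810.0000
1 June – 31 December 2002: 7 months at 2.05% → $180000 × 2.05% × 7/12 = $2152.5000
Total = $4275.0000

$4275.00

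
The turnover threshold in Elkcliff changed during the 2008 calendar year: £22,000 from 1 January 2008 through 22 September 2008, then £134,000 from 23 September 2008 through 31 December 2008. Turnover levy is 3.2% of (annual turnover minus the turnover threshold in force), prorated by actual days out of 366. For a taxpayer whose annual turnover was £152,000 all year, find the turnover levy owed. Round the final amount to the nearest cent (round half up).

1 January – 22 September 2008: 266 days, exemption £22,000 → (£152,000 − £22,000) × 3.2% × 266/366 = £3,023.3880
23 September – 31 December 2008: 100 days, exemption £134,000 → (£152,000 − £134,000) × 3.2% × 100/366 = £157.3770
Total = £3,180.7650

£3,180.77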